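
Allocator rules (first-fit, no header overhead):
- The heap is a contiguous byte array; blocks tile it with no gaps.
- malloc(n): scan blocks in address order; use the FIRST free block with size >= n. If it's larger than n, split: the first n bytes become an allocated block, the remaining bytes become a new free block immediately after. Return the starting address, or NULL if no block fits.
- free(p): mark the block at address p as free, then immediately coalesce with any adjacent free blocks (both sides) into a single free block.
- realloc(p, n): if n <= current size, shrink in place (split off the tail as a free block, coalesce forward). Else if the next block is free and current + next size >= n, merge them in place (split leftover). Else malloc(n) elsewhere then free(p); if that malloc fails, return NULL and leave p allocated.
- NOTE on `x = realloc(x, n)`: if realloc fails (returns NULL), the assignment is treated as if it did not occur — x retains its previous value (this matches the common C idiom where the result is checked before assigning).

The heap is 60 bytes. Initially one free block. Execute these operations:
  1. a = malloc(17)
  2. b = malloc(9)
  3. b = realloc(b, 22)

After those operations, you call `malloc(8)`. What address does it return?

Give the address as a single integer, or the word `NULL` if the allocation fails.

Op 1: a = malloc(17) -> a = 0; heap: [0-16 ALLOC][17-59 FREE]
Op 2: b = malloc(9) -> b = 17; heap: [0-16 ALLOC][17-25 ALLOC][26-59 FREE]
Op 3: b = realloc(b, 22) -> b = 17; heap: [0-16 ALLOC][17-38 ALLOC][39-59 FREE]
malloc(8): first-fit scan over [0-16 ALLOC][17-38 ALLOC][39-59 FREE] -> 39

Answer: 39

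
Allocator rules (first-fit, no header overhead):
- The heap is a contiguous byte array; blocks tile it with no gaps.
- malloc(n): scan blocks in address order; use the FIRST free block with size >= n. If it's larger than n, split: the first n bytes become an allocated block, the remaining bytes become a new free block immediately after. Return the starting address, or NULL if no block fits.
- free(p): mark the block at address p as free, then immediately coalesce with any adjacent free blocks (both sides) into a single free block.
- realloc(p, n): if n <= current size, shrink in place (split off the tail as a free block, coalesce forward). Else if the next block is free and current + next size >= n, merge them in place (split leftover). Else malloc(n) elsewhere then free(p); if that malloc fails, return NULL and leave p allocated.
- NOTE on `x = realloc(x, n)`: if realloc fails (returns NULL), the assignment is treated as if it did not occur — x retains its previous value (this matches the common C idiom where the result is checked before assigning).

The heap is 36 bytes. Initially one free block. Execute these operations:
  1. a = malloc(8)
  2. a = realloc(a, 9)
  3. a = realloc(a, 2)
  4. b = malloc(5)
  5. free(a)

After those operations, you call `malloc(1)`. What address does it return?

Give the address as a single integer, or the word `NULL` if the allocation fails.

Answer: 0

Derivation:
Op 1: a = malloc(8) -> a = 0; heap: [0-7 ALLOC][8-35 FREE]
Op 2: a = realloc(a, 9) -> a = 0; heap: [0-8 ALLOC][9-35 FREE]
Op 3: a = realloc(a, 2) -> a = 0; heap: [0-1 ALLOC][2-35 FREE]
Op 4: b = malloc(5) -> b = 2; heap: [0-1 ALLOC][2-6 ALLOC][7-35 FREE]
Op 5: free(a) -> (freed a); heap: [0-1 FREE][2-6 ALLOC][7-35 FREE]
malloc(1): first-fit scan over [0-1 FREE][2-6 ALLOC][7-35 FREE] -> 0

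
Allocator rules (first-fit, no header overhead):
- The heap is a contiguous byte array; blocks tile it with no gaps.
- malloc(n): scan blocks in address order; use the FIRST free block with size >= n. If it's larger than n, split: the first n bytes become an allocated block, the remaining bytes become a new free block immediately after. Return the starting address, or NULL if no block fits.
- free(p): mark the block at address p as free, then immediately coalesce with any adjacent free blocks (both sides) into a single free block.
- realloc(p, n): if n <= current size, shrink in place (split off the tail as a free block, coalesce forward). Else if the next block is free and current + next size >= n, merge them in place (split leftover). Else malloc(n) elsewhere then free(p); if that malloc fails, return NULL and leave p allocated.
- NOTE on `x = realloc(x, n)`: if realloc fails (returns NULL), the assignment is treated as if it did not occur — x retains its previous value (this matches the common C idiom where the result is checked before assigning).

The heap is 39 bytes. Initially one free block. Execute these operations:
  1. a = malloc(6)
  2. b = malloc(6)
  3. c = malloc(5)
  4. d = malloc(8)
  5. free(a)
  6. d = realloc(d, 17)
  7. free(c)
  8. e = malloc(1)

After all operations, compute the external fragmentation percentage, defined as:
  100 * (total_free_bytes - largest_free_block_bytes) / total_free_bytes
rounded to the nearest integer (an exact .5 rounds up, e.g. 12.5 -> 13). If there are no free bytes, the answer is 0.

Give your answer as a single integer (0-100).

Answer: 67

Derivation:
Op 1: a = malloc(6) -> a = 0; heap: [0-5 ALLOC][6-38 FREE]
Op 2: b = malloc(6) -> b = 6; heap: [0-5 ALLOC][6-11 ALLOC][12-38 FREE]
Op 3: c = malloc(5) -> c = 12; heap: [0-5 ALLOC][6-11 ALLOC][12-16 ALLOC][17-38 FREE]
Op 4: d = malloc(8) -> d = 17; heap: [0-5 ALLOC][6-11 ALLOC][12-16 ALLOC][17-24 ALLOC][25-38 FREE]
Op 5: free(a) -> (freed a); heap: [0-5 FREE][6-11 ALLOC][12-16 ALLOC][17-24 ALLOC][25-38 FREE]
Op 6: d = realloc(d, 17) -> d = 17; heap: [0-5 FREE][6-11 ALLOC][12-16 ALLOC][17-33 ALLOC][34-38 FREE]
Op 7: free(c) -> (freed c); heap: [0-5 FREE][6-11 ALLOC][12-16 FREE][17-33 ALLOC][34-38 FREE]
Op 8: e = malloc(1) -> e = 0; heap: [0-0 ALLOC][1-5 FREE][6-11 ALLOC][12-16 FREE][17-33 ALLOC][34-38 FREE]
Free blocks: [5 5 5] total_free=15 largest=5 -> 100*(15-5)/15 = 1000/15 ≈ 66.667 -> rounds to 67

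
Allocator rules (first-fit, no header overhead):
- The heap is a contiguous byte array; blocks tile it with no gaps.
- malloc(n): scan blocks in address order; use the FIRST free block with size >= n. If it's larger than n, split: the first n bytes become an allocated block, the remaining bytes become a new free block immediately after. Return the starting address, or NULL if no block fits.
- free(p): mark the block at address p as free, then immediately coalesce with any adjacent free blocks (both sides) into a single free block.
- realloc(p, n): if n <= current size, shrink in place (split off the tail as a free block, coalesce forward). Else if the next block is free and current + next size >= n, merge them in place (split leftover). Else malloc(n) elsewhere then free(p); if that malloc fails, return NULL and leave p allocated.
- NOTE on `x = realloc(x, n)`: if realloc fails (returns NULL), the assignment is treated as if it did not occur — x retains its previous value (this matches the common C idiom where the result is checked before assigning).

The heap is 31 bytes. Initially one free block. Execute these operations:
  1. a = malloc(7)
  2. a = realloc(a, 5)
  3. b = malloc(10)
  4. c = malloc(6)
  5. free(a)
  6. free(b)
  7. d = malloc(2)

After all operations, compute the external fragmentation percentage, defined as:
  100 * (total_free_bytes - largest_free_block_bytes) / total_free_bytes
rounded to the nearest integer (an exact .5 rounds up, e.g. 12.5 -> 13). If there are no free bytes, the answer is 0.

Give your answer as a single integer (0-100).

Op 1: a = malloc(7) -> a = 0; heap: [0-6 ALLOC][7-30 FREE]
Op 2: a = realloc(a, 5) -> a = 0; heap: [0-4 ALLOC][5-30 FREE]
Op 3: b = malloc(10) -> b = 5; heap: [0-4 ALLOC][5-14 ALLOC][15-30 FREE]
Op 4: c = malloc(6) -> c = 15; heap: [0-4 ALLOC][5-14 ALLOC][15-20 ALLOC][21-30 FREE]
Op 5: free(a) -> (freed a); heap: [0-4 FREE][5-14 ALLOC][15-20 ALLOC][21-30 FREE]
Op 6: free(b) -> (freed b); heap: [0-14 FREE][15-20 ALLOC][21-30 FREE]
Op 7: d = malloc(2) -> d = 0; heap: [0-1 ALLOC][2-14 FREE][15-20 ALLOC][21-30 FREE]
Free blocks: [13 10] total_free=23 largest=13 -> 100*(23-13)/23 = 1000/23 ≈ 43.478 -> rounds to 43

Answer: 43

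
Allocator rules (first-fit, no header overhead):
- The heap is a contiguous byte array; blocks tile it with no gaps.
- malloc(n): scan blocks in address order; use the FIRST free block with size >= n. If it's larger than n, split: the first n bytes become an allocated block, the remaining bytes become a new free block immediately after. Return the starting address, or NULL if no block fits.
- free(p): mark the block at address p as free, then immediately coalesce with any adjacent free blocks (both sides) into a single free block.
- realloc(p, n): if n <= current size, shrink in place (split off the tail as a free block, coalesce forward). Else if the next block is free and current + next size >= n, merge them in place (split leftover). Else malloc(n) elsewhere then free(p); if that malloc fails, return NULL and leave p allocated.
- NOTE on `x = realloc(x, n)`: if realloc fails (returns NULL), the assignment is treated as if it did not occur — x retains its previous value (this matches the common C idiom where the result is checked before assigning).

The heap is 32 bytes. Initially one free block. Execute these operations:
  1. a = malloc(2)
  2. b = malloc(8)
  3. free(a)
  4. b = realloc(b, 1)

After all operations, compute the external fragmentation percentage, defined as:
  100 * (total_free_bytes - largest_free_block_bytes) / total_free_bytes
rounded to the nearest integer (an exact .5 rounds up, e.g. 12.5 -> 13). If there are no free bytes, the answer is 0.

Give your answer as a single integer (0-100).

Answer: 6

Derivation:
Op 1: a = malloc(2) -> a = 0; heap: [0-1 ALLOC][2-31 FREE]
Op 2: b = malloc(8) -> b = 2; heap: [0-1 ALLOC][2-9 ALLOC][10-31 FREE]
Op 3: free(a) -> (freed a); heap: [0-1 FREE][2-9 ALLOC][10-31 FREE]
Op 4: b = realloc(b, 1) -> b = 2; heap: [0-1 FREE][2-2 ALLOC][3-31 FREE]
Free blocks: [2 29] total_free=31 largest=29 -> 100*(31-29)/31 = 200/31 ≈ 6.452 -> rounds to 6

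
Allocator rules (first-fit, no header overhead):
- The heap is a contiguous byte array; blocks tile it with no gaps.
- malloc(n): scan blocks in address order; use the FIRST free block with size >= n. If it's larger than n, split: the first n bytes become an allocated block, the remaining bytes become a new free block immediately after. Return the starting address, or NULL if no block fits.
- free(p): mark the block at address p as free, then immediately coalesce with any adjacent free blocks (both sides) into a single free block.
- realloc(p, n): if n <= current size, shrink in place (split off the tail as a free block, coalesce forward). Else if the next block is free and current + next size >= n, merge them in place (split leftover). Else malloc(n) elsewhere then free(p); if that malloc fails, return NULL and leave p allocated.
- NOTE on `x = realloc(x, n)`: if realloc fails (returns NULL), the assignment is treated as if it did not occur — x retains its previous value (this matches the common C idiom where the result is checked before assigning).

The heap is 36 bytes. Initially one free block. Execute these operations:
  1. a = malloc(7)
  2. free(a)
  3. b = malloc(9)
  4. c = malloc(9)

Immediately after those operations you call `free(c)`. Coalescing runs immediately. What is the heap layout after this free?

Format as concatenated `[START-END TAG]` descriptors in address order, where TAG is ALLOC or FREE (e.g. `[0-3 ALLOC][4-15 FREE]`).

Op 1: a = malloc(7) -> a = 0; heap: [0-6 ALLOC][7-35 FREE]
Op 2: free(a) -> (freed a); heap: [0-35 FREE]
Op 3: b = malloc(9) -> b = 0; heap: [0-8 ALLOC][9-35 FREE]
Op 4: c = malloc(9) -> c = 9; heap: [0-8 ALLOC][9-17 ALLOC][18-35 FREE]
free(c): c = 9 -> block [9-17 ALLOC]; mark free, coalesce with adjacent free neighbors -> [0-8 ALLOC][9-35 FREE]

Answer: [0-8 ALLOC][9-35 FREE]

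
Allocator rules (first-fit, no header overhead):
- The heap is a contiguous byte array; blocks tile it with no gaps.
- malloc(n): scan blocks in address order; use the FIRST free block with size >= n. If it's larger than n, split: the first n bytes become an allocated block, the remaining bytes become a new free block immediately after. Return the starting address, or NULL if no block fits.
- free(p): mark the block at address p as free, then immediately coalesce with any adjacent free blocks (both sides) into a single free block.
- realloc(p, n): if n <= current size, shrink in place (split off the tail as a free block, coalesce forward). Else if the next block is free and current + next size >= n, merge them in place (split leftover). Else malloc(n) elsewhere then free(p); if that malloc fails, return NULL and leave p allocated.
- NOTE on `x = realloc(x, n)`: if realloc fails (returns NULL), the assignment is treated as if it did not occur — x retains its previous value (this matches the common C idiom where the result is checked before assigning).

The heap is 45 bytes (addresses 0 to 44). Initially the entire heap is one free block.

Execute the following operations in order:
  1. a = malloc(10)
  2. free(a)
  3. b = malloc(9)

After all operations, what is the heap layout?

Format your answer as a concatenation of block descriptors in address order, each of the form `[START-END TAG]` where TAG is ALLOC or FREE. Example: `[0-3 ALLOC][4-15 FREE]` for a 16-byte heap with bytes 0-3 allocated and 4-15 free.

Answer: [0-8 ALLOC][9-44 FREE]

Derivation:
Op 1: a = malloc(10) -> a = 0; heap: [0-9 ALLOC][10-44 FREE]
Op 2: free(a) -> (freed a); heap: [0-44 FREE]
Op 3: b = malloc(9) -> b = 0; heap: [0-8 ALLOC][9-44 FREE]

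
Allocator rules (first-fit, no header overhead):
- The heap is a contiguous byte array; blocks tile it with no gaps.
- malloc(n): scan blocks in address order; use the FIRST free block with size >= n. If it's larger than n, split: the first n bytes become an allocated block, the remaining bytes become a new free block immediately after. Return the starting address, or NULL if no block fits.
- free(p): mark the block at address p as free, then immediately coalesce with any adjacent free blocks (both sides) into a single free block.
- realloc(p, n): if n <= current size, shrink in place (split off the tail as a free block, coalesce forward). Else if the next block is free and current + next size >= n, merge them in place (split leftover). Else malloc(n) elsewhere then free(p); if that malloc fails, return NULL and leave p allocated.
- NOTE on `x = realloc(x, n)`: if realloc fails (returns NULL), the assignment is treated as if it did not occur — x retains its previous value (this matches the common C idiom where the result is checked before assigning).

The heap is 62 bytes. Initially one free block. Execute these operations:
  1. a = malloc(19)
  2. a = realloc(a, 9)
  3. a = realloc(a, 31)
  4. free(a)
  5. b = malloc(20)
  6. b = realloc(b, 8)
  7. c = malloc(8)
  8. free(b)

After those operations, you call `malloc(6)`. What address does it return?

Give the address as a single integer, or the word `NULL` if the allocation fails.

Op 1: a = malloc(19) -> a = 0; heap: [0-18 ALLOC][19-61 FREE]
Op 2: a = realloc(a, 9) -> a = 0; heap: [0-8 ALLOC][9-61 FREE]
Op 3: a = realloc(a, 31) -> a = 0; heap: [0-30 ALLOC][31-61 FREE]
Op 4: free(a) -> (freed a); heap: [0-61 FREE]
Op 5: b = malloc(20) -> b = 0; heap: [0-19 ALLOC][20-61 FREE]
Op 6: b = realloc(b, 8) -> b = 0; heap: [0-7 ALLOC][8-61 FREE]
Op 7: c = malloc(8) -> c = 8; heap: [0-7 ALLOC][8-15 ALLOC][16-61 FREE]
Op 8: free(b) -> (freed b); heap: [0-7 FREE][8-15 ALLOC][16-61 FREE]
malloc(6): first-fit scan over [0-7 FREE][8-15 ALLOC][16-61 FREE] -> 0

Answer: 0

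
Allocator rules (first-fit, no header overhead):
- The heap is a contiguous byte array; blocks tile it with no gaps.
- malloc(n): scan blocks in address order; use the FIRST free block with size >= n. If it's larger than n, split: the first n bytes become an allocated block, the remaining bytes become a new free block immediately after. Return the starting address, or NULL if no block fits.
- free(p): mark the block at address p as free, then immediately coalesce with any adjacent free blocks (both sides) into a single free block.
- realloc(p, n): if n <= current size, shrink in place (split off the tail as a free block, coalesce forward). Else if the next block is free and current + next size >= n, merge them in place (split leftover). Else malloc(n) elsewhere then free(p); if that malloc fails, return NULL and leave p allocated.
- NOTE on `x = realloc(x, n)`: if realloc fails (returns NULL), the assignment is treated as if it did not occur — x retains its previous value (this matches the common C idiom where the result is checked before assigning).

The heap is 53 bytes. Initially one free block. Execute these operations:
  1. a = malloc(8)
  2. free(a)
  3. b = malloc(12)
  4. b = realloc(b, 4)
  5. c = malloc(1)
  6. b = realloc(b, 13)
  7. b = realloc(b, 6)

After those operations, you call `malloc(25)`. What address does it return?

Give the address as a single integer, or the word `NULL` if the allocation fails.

Op 1: a = malloc(8) -> a = 0; heap: [0-7 ALLOC][8-52 FREE]
Op 2: free(a) -> (freed a); heap: [0-52 FREE]
Op 3: b = malloc(12) -> b = 0; heap: [0-11 ALLOC][12-52 FREE]
Op 4: b = realloc(b, 4) -> b = 0; heap: [0-3 ALLOC][4-52 FREE]
Op 5: c = malloc(1) -> c = 4; heap: [0-3 ALLOC][4-4 ALLOC][5-52 FREE]
Op 6: b = realloc(b, 13) -> b = 5; heap: [0-3 FREE][4-4 ALLOC][5-17 ALLOC][18-52 FREE]
Op 7: b = realloc(b, 6) -> b = 5; heap: [0-3 FREE][4-4 ALLOC][5-10 ALLOC][11-52 FREE]
malloc(25): first-fit scan over [0-3 FREE][4-4 ALLOC][5-10 ALLOC][11-52 FREE] -> 11

Answer: 11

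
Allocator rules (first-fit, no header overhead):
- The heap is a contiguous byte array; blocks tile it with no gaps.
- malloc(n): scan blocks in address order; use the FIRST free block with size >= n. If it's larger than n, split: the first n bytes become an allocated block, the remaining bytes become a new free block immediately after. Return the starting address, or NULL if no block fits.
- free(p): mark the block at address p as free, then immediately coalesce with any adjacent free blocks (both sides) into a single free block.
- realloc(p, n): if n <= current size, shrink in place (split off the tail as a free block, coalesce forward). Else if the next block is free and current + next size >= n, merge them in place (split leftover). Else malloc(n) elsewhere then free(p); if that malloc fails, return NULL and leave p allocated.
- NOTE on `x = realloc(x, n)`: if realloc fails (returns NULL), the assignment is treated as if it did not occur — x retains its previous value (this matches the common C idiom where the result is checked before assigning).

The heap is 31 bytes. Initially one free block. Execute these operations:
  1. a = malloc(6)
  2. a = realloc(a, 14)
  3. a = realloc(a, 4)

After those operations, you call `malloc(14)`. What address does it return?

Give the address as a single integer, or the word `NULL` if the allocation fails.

Op 1: a = malloc(6) -> a = 0; heap: [0-5 ALLOC][6-30 FREE]
Op 2: a = realloc(a, 14) -> a = 0; heap: [0-13 ALLOC][14-30 FREE]
Op 3: a = realloc(a, 4) -> a = 0; heap: [0-3 ALLOC][4-30 FREE]
malloc(14): first-fit scan over [0-3 ALLOC][4-30 FREE] -> 4

Answer: 4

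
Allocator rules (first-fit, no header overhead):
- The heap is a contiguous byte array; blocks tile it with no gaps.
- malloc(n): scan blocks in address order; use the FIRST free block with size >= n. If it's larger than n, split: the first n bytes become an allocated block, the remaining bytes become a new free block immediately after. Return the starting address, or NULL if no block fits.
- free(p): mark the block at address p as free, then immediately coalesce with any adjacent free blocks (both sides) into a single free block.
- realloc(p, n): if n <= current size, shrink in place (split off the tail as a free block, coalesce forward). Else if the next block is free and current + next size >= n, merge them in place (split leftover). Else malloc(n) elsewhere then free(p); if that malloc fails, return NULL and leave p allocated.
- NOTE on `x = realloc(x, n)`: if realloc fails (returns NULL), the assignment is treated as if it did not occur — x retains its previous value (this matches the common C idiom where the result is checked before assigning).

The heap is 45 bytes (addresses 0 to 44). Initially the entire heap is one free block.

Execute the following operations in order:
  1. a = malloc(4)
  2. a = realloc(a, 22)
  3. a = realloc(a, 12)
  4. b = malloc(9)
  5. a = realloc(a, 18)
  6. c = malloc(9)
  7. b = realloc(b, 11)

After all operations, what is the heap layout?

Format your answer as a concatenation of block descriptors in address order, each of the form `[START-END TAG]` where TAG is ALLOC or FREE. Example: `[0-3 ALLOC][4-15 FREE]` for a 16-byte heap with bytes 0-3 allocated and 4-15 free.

Answer: [0-8 ALLOC][9-11 FREE][12-20 ALLOC][21-38 ALLOC][39-44 FREE]

Derivation:
Op 1: a = malloc(4) -> a = 0; heap: [0-3 ALLOC][4-44 FREE]
Op 2: a = realloc(a, 22) -> a = 0; heap: [0-21 ALLOC][22-44 FREE]
Op 3: a = realloc(a, 12) -> a = 0; heap: [0-11 ALLOC][12-44 FREE]
Op 4: b = malloc(9) -> b = 12; heap: [0-11 ALLOC][12-20 ALLOC][21-44 FREE]
Op 5: a = realloc(a, 18) -> a = 21; heap: [0-11 FREE][12-20 ALLOC][21-38 ALLOC][39-44 FREE]
Op 6: c = malloc(9) -> c = 0; heap: [0-8 ALLOC][9-11 FREE][12-20 ALLOC][21-38 ALLOC][39-44 FREE]
Op 7: b = realloc(b, 11) -> NULL (b unchanged); heap: [0-8 ALLOC][9-11 FREE][12-20 ALLOC][21-38 ALLOC][39-44 FREE]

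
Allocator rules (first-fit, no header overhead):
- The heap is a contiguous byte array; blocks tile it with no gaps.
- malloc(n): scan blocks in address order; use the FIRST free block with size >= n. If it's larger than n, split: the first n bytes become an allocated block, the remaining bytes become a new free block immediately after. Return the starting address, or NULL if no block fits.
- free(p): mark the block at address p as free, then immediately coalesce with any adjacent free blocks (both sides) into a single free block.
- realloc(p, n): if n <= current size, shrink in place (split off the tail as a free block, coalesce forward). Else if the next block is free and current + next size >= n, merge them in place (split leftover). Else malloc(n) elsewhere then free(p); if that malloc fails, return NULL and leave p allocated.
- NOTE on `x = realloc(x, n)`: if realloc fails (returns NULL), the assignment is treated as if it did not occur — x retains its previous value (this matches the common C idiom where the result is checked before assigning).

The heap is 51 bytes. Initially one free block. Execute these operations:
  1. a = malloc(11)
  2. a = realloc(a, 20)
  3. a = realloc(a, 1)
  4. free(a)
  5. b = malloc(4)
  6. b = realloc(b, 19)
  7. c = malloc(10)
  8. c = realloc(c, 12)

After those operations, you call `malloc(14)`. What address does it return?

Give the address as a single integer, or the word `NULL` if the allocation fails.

Answer: 31

Derivation:
Op 1: a = malloc(11) -> a = 0; heap: [0-10 ALLOC][11-50 FREE]
Op 2: a = realloc(a, 20) -> a = 0; heap: [0-19 ALLOC][20-50 FREE]
Op 3: a = realloc(a, 1) -> a = 0; heap: [0-0 ALLOC][1-50 FREE]
Op 4: free(a) -> (freed a); heap: [0-50 FREE]
Op 5: b = malloc(4) -> b = 0; heap: [0-3 ALLOC][4-50 FREE]
Op 6: b = realloc(b, 19) -> b = 0; heap: [0-18 ALLOC][19-50 FREE]
Op 7: c = malloc(10) -> c = 19; heap: [0-18 ALLOC][19-28 ALLOC][29-50 FREE]
Op 8: c = realloc(c, 12) -> c = 19; heap: [0-18 ALLOC][19-30 ALLOC][31-50 FREE]
malloc(14): first-fit scan over [0-18 ALLOC][19-30 ALLOC][31-50 FREE] -> 31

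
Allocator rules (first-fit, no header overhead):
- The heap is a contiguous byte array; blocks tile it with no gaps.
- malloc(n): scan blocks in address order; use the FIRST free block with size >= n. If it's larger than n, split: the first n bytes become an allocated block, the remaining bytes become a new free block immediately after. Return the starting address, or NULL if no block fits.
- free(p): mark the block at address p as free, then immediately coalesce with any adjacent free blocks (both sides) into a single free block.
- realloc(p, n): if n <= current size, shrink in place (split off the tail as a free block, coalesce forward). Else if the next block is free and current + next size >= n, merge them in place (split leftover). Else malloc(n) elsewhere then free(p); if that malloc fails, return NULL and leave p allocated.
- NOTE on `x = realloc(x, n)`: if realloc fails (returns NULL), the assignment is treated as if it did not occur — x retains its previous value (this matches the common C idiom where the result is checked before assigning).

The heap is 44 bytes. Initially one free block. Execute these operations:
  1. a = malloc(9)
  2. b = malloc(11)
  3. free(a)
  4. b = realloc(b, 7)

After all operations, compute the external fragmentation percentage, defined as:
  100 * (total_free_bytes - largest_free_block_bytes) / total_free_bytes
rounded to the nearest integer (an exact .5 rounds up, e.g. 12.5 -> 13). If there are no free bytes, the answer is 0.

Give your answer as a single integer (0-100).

Op 1: a = malloc(9) -> a = 0; heap: [0-8 ALLOC][9-43 FREE]
Op 2: b = malloc(11) -> b = 9; heap: [0-8 ALLOC][9-19 ALLOC][20-43 FREE]
Op 3: free(a) -> (freed a); heap: [0-8 FREE][9-19 ALLOC][20-43 FREE]
Op 4: b = realloc(b, 7) -> b = 9; heap: [0-8 FREE][9-15 ALLOC][16-43 FREE]
Free blocks: [9 28] total_free=37 largest=28 -> 100*(37-28)/37 = 900/37 ≈ 24.324 -> rounds to 24

Answer: 24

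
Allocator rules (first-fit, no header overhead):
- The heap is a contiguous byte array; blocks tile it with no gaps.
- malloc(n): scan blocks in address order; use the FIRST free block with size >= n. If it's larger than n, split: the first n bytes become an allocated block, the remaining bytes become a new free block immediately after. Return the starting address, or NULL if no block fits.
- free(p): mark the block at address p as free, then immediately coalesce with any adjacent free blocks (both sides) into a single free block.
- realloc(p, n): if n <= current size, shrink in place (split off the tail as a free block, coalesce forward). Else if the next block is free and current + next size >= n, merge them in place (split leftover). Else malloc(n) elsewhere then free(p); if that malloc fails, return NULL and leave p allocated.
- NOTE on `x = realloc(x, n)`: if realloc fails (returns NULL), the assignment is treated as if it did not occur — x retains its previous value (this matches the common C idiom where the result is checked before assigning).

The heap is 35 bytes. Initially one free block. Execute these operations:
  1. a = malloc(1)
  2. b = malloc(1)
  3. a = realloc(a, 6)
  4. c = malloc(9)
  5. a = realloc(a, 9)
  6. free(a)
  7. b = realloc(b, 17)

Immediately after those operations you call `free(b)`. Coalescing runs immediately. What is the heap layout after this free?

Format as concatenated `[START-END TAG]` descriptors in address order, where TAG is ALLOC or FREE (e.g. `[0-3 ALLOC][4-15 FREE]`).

Op 1: a = malloc(1) -> a = 0; heap: [0-0 ALLOC][1-34 FREE]
Op 2: b = malloc(1) -> b = 1; heap: [0-0 ALLOC][1-1 ALLOC][2-34 FREE]
Op 3: a = realloc(a, 6) -> a = 2; heap: [0-0 FREE][1-1 ALLOC][2-7 ALLOC][8-34 FREE]
Op 4: c = malloc(9) -> c = 8; heap: [0-0 FREE][1-1 ALLOC][2-7 ALLOC][8-16 ALLOC][17-34 FREE]
Op 5: a = realloc(a, 9) -> a = 17; heap: [0-0 FREE][1-1 ALLOC][2-7 FREE][8-16 ALLOC][17-25 ALLOC][26-34 FREE]
Op 6: free(a) -> (freed a); heap: [0-0 FREE][1-1 ALLOC][2-7 FREE][8-16 ALLOC][17-34 FREE]
Op 7: b = realloc(b, 17) -> b = 17; heap: [0-7 FREE][8-16 ALLOC][17-33 ALLOC][34-34 FREE]
free(b): b = 17 -> block [17-33 ALLOC]; mark free, coalesce with adjacent free neighbors -> [0-7 FREE][8-16 ALLOC][17-34 FREE]

Answer: [0-7 FREE][8-16 ALLOC][17-34 FREE]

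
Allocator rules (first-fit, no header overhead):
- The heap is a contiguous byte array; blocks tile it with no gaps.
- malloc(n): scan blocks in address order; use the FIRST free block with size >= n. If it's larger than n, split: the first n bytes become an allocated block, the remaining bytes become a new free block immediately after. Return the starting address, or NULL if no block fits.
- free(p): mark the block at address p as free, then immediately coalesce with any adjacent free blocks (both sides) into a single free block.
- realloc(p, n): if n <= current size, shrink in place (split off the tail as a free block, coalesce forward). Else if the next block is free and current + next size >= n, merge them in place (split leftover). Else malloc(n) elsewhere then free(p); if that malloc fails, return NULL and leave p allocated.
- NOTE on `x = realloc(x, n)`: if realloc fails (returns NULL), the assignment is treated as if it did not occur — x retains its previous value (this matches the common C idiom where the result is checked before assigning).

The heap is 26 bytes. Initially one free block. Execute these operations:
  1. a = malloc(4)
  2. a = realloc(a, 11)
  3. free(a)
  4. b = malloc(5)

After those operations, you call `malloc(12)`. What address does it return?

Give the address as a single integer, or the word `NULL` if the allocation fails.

Op 1: a = malloc(4) -> a = 0; heap: [0-3 ALLOC][4-25 FREE]
Op 2: a = realloc(a, 11) -> a = 0; heap: [0-10 ALLOC][11-25 FREE]
Op 3: free(a) -> (freed a); heap: [0-25 FREE]
Op 4: b = malloc(5) -> b = 0; heap: [0-4 ALLOC][5-25 FREE]
malloc(12): first-fit scan over [0-4 ALLOC][5-25 FREE] -> 5

Answer: 5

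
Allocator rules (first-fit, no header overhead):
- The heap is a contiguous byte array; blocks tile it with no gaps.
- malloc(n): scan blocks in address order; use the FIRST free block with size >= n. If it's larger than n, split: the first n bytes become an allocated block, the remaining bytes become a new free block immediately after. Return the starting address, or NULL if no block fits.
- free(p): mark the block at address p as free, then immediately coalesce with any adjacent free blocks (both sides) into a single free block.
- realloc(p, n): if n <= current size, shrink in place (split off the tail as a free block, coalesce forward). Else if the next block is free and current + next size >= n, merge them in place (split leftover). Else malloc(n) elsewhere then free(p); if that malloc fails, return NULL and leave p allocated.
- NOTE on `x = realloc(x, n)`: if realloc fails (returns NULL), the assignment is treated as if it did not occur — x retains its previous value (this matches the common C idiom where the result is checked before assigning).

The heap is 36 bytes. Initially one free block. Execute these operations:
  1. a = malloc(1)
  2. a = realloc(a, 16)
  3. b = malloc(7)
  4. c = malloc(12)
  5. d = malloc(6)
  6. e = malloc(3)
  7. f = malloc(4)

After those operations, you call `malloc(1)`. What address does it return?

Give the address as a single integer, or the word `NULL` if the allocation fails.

Answer: 35

Derivation:
Op 1: a = malloc(1) -> a = 0; heap: [0-0 ALLOC][1-35 FREE]
Op 2: a = realloc(a, 16) -> a = 0; heap: [0-15 ALLOC][16-35 FREE]
Op 3: b = malloc(7) -> b = 16; heap: [0-15 ALLOC][16-22 ALLOC][23-35 FREE]
Op 4: c = malloc(12) -> c = 23; heap: [0-15 ALLOC][16-22 ALLOC][23-34 ALLOC][35-35 FREE]
Op 5: d = malloc(6) -> d = NULL; heap: [0-15 ALLOC][16-22 ALLOC][23-34 ALLOC][35-35 FREE]
Op 6: e = malloc(3) -> e = NULL; heap: [0-15 ALLOC][16-22 ALLOC][23-34 ALLOC][35-35 FREE]
Op 7: f = malloc(4) -> f = NULL; heap: [0-15 ALLOC][16-22 ALLOC][23-34 ALLOC][35-35 FREE]
malloc(1): first-fit scan over [0-15 ALLOC][16-22 ALLOC][23-34 ALLOC][35-35 FREE] -> 35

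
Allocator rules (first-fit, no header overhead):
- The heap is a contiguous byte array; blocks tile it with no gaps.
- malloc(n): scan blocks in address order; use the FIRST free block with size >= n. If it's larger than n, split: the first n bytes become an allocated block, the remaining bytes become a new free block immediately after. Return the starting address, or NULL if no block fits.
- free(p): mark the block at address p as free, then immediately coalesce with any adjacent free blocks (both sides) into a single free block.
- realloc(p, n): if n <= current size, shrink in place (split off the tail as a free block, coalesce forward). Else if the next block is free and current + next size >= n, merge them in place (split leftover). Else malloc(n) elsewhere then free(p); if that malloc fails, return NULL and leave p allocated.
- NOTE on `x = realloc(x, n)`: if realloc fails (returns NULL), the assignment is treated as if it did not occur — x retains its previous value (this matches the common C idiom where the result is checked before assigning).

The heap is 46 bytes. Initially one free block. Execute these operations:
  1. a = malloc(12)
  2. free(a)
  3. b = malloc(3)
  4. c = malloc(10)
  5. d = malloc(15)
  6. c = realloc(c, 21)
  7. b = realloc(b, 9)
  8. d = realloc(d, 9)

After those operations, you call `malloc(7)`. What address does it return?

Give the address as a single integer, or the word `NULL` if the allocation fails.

Op 1: a = malloc(12) -> a = 0; heap: [0-11 ALLOC][12-45 FREE]
Op 2: free(a) -> (freed a); heap: [0-45 FREE]
Op 3: b = malloc(3) -> b = 0; heap: [0-2 ALLOC][3-45 FREE]
Op 4: c = malloc(10) -> c = 3; heap: [0-2 ALLOC][3-12 ALLOC][13-45 FREE]
Op 5: d = malloc(15) -> d = 13; heap: [0-2 ALLOC][3-12 ALLOC][13-27 ALLOC][28-45 FREE]
Op 6: c = realloc(c, 21) -> NULL (c unchanged); heap: [0-2 ALLOC][3-12 ALLOC][13-27 ALLOC][28-45 FREE]
Op 7: b = realloc(b, 9) -> b = 28; heap: [0-2 FREE][3-12 ALLOC][13-27 ALLOC][28-36 ALLOC][37-45 FREE]
Op 8: d = realloc(d, 9) -> d = 13; heap: [0-2 FREE][3-12 ALLOC][13-21 ALLOC][22-27 FREE][28-36 ALLOC][37-45 FREE]
malloc(7): first-fit scan over [0-2 FREE][3-12 ALLOC][13-21 ALLOC][22-27 FREE][28-36 ALLOC][37-45 FREE] -> 37

Answer: 37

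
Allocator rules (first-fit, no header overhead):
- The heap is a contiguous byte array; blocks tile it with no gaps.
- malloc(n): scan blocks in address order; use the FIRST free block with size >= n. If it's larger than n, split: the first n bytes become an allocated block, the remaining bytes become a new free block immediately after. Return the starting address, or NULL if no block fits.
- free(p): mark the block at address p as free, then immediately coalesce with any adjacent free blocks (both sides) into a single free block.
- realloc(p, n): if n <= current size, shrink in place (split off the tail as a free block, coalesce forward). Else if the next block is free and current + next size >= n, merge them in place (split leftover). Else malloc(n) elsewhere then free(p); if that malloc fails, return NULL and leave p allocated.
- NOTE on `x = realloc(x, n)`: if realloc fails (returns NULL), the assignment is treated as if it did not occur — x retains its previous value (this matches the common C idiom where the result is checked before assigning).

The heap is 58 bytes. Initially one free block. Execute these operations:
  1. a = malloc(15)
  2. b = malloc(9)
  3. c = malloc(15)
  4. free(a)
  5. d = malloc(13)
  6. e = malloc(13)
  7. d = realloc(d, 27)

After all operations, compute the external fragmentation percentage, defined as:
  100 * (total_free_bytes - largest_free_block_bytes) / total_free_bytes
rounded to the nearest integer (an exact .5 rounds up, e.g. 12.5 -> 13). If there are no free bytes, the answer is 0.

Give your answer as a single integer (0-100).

Answer: 25

Derivation:
Op 1: a = malloc(15) -> a = 0; heap: [0-14 ALLOC][15-57 FREE]
Op 2: b = malloc(9) -> b = 15; heap: [0-14 ALLOC][15-23 ALLOC][24-57 FREE]
Op 3: c = malloc(15) -> c = 24; heap: [0-14 ALLOC][15-23 ALLOC][24-38 ALLOC][39-57 FREE]
Op 4: free(a) -> (freed a); heap: [0-14 FREE][15-23 ALLOC][24-38 ALLOC][39-57 FREE]
Op 5: d = malloc(13) -> d = 0; heap: [0-12 ALLOC][13-14 FREE][15-23 ALLOC][24-38 ALLOC][39-57 FREE]
Op 6: e = malloc(13) -> e = 39; heap: [0-12 ALLOC][13-14 FREE][15-23 ALLOC][24-38 ALLOC][39-51 ALLOC][52-57 FREE]
Op 7: d = realloc(d, 27) -> NULL (d unchanged); heap: [0-12 ALLOC][13-14 FREE][15-23 ALLOC][24-38 ALLOC][39-51 ALLOC][52-57 FREE]
Free blocks: [2 6] total_free=8 largest=6 -> 100*(8-6)/8 = 200/8 = 25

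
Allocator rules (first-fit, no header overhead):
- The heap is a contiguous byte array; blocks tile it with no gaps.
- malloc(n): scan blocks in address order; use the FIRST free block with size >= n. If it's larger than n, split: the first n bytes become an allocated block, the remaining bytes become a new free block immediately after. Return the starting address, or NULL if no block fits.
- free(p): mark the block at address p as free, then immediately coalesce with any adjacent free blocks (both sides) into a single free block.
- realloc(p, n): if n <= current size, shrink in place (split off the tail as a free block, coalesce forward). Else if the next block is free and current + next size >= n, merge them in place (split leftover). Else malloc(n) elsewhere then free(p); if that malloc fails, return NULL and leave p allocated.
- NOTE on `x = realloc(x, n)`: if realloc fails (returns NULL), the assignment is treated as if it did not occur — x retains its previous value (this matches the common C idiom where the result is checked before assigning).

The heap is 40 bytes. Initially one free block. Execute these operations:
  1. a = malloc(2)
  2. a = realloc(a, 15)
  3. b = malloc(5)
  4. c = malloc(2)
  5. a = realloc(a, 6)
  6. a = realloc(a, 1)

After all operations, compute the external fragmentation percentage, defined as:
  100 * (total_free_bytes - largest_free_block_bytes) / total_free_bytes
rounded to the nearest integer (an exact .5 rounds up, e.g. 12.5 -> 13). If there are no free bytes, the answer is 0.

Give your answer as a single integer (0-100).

Op 1: a = malloc(2) -> a = 0; heap: [0-1 ALLOC][2-39 FREE]
Op 2: a = realloc(a, 15) -> a = 0; heap: [0-14 ALLOC][15-39 FREE]
Op 3: b = malloc(5) -> b = 15; heap: [0-14 ALLOC][15-19 ALLOC][20-39 FREE]
Op 4: c = malloc(2) -> c = 20; heap: [0-14 ALLOC][15-19 ALLOC][20-21 ALLOC][22-39 FREE]
Op 5: a = realloc(a, 6) -> a = 0; heap: [0-5 ALLOC][6-14 FREE][15-19 ALLOC][20-21 ALLOC][22-39 FREE]
Op 6: a = realloc(a, 1) -> a = 0; heap: [0-0 ALLOC][1-14 FREE][15-19 ALLOC][20-21 ALLOC][22-39 FREE]
Free blocks: [14 18] total_free=32 largest=18 -> 100*(32-18)/32 = 1400/32 = 43.75 -> rounds to 44

Answer: 44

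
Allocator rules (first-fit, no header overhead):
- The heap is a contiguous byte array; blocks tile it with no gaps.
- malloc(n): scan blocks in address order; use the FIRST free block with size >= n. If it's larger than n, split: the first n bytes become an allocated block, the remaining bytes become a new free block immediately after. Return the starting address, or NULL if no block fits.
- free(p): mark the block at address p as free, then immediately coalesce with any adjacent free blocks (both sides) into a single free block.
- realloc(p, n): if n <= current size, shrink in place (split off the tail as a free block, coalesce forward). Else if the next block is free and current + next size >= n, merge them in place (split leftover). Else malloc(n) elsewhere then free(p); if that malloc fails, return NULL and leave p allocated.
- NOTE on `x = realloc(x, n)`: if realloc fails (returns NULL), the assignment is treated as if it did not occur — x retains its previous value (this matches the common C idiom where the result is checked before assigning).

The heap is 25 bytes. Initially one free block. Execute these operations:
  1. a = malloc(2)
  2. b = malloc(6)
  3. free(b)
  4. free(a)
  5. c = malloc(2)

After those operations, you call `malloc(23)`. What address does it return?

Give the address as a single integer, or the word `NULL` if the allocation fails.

Answer: 2

Derivation:
Op 1: a = malloc(2) -> a = 0; heap: [0-1 ALLOC][2-24 FREE]
Op 2: b = malloc(6) -> b = 2; heap: [0-1 ALLOC][2-7 ALLOC][8-24 FREE]
Op 3: free(b) -> (freed b); heap: [0-1 ALLOC][2-24 FREE]
Op 4: free(a) -> (freed a); heap: [0-24 FREE]
Op 5: c = malloc(2) -> c = 0; heap: [0-1 ALLOC][2-24 FREE]
malloc(23): first-fit scan over [0-1 ALLOC][2-24 FREE] -> 2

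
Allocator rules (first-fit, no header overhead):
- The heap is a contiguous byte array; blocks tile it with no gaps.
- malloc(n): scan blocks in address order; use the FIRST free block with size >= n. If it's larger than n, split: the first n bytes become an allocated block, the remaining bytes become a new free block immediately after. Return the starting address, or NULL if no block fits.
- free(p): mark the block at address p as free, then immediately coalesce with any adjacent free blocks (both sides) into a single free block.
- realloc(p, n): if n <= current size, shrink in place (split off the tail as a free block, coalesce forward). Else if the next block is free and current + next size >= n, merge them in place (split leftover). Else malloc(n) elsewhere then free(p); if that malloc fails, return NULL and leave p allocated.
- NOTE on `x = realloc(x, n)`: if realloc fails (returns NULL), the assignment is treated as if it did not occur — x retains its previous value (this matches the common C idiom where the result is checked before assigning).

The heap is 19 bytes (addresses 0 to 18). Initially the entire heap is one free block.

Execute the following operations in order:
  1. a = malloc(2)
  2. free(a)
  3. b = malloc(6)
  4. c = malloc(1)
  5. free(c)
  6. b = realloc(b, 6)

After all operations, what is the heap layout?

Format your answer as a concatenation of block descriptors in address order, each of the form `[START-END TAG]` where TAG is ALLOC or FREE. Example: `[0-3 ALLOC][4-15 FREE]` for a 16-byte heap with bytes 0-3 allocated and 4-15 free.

Op 1: a = malloc(2) -> a = 0; heap: [0-1 ALLOC][2-18 FREE]
Op 2: free(a) -> (freed a); heap: [0-18 FREE]
Op 3: b = malloc(6) -> b = 0; heap: [0-5 ALLOC][6-18 FREE]
Op 4: c = malloc(1) -> c = 6; heap: [0-5 ALLOC][6-6 ALLOC][7-18 FREE]
Op 5: free(c) -> (freed c); heap: [0-5 ALLOC][6-18 FREE]
Op 6: b = realloc(b, 6) -> b = 0; heap: [0-5 ALLOC][6-18 FREE]

Answer: [0-5 ALLOC][6-18 FREE]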